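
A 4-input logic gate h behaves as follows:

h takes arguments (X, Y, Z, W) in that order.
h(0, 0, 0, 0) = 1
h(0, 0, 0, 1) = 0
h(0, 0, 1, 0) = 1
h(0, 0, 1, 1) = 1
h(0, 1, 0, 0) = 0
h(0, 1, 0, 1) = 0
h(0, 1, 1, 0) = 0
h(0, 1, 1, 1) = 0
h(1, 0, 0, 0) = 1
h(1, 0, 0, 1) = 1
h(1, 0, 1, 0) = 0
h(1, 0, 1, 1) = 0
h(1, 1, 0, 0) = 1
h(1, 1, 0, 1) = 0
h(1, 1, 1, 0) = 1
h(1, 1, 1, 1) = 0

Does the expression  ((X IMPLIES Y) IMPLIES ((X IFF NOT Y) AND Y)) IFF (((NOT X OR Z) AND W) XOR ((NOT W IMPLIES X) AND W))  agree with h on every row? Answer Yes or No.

No

Test each input against both h and the formula:
  X=0, Y=0, Z=0, W=0: formula gives 1, h = 1 ✓
  X=0, Y=0, Z=0, W=1: formula gives 1, but h = 0 ✗
Since they disagree at (0,0,0,1), the expression is not a correct formula for h.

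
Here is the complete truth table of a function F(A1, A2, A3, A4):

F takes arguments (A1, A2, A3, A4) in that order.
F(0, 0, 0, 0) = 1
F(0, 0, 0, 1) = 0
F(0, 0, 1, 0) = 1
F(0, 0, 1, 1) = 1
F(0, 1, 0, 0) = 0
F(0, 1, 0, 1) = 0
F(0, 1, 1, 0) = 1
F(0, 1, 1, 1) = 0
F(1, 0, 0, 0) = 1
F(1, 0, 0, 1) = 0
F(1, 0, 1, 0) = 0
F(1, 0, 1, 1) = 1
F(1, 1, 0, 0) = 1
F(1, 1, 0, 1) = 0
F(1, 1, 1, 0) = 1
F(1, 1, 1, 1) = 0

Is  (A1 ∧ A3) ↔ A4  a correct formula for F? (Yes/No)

No

Test each input against both F and the formula:
  A1=0, A2=0, A3=0, A4=0: formula gives 1, F = 1 ✓
  A1=0, A2=0, A3=0, A4=1: formula gives 0, F = 0 ✓
  A1=0, A2=0, A3=1, A4=0: formula gives 1, F = 1 ✓
  A1=0, A2=0, A3=1, A4=1: formula gives 0, but F = 1 ✗
A single disagreement suffices: at (0,0,1,1) they differ, so the formula does not compute F.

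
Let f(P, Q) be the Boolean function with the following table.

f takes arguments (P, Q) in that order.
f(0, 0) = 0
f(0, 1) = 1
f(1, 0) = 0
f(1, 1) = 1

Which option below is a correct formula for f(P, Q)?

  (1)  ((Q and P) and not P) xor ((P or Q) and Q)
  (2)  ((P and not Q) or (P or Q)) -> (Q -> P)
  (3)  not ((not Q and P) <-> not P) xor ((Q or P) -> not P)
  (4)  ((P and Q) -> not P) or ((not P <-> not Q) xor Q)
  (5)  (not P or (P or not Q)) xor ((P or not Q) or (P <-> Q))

(2): at (0,0) it gives 1, but f = 0 — eliminated.
(3): at (0,1) it gives 0, but f = 1 — eliminated.
(4): at (0,0) it gives 1, but f = 0 — eliminated.
(5): at (1,1) it gives 0, but f = 1 — eliminated.
Only (1) survives; checking it on all 4 rows confirms it matches f.

1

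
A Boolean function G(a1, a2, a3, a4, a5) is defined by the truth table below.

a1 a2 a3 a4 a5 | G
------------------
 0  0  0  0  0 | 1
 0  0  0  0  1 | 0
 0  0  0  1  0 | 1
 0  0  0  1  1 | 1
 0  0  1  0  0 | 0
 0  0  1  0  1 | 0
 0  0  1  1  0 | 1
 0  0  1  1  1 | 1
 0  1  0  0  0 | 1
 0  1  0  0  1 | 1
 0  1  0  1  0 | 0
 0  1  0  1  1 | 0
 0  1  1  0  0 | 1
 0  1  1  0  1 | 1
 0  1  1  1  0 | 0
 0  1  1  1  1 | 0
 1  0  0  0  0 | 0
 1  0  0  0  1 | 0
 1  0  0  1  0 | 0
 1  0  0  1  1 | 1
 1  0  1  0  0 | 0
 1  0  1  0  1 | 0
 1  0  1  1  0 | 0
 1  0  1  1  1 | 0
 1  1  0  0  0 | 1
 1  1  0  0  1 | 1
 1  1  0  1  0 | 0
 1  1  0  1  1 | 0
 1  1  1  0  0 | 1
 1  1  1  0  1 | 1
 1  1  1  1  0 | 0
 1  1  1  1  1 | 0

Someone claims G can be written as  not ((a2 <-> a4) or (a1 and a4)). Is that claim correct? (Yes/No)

Test each input against both G and the formula:
  a1=0, a2=0, a3=0, a4=0, a5=0: formula gives 0, but G = 1 ✗
A single disagreement suffices: at (0,0,0,0,0) they differ, so the formula does not compute G.

No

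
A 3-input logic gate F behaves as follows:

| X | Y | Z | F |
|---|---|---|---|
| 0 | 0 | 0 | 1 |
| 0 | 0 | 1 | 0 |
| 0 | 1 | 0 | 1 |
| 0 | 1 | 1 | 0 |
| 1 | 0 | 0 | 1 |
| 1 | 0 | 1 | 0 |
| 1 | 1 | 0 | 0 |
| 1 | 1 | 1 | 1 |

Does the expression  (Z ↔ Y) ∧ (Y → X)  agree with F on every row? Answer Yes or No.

No

Evaluate (Z ↔ Y) ∧ (Y → X) on each row and compare to F:
  X=0, Y=0, Z=0: formula gives 1, F = 1 ✓
  X=0, Y=0, Z=1: formula gives 0, F = 0 ✓
  X=0, Y=1, Z=0: formula gives 0, but F = 1 ✗
Row (0,1,0) is a counterexample, so the formula is not equivalent to F.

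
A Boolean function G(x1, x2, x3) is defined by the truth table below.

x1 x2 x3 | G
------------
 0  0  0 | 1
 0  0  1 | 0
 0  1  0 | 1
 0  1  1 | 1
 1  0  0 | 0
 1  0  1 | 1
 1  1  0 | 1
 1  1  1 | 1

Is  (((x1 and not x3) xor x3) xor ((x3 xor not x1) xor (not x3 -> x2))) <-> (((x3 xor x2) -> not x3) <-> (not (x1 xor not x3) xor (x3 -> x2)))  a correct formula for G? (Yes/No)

Test each input against both G and the formula:
  x1=0, x2=0, x3=0: formula gives 1, G = 1 ✓
  x1=0, x2=0, x3=1: formula gives 1, but G = 0 ✗
A single disagreement suffices: at (0,0,1) they differ, so the formula does not compute G.

No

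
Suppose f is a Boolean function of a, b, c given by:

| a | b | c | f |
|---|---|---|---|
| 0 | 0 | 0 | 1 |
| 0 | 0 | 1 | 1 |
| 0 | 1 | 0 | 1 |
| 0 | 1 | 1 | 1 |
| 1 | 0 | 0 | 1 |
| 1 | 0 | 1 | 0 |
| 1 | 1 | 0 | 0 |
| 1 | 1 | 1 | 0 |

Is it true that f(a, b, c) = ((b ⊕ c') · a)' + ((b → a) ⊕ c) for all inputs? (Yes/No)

Check the formula against f row by row:
  a=0, b=0, c=0: formula gives 1, f = 1 ✓
  a=0, b=0, c=1: formula gives 1, f = 1 ✓
  a=0, b=1, c=0: formula gives 1, f = 1 ✓
  a=0, b=1, c=1: formula gives 1, f = 1 ✓
  a=1, b=0, c=0: formula gives 1, f = 1 ✓
  a=1, b=0, c=1: formula gives 1, but f = 0 ✗
A single disagreement suffices: at (1,0,1) they differ, so the formula does not compute f.

No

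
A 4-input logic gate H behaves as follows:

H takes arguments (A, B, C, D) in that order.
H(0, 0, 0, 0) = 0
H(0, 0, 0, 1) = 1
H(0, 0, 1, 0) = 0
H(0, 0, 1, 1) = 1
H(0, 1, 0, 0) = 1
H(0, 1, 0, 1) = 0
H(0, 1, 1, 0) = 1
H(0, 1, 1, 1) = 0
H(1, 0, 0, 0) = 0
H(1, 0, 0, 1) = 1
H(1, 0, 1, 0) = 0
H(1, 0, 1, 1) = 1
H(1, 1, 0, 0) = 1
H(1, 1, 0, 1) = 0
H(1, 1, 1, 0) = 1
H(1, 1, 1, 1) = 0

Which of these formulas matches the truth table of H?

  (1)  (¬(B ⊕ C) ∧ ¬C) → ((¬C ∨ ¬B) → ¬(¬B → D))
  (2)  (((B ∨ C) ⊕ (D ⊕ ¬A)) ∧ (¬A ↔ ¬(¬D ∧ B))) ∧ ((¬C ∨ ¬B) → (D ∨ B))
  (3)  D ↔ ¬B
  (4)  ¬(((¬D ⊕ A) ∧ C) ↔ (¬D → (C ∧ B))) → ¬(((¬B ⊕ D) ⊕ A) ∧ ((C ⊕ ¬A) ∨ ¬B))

(1): at (0,0,0,0) it gives 1, but H = 0 — eliminated.
(2): at (0,0,0,1) it gives 0, but H = 1 — eliminated.
(4): at (0,0,0,0) it gives 1, but H = 0 — eliminated.
That leaves (3). Evaluating it on every row reproduces the table of H exactly.

3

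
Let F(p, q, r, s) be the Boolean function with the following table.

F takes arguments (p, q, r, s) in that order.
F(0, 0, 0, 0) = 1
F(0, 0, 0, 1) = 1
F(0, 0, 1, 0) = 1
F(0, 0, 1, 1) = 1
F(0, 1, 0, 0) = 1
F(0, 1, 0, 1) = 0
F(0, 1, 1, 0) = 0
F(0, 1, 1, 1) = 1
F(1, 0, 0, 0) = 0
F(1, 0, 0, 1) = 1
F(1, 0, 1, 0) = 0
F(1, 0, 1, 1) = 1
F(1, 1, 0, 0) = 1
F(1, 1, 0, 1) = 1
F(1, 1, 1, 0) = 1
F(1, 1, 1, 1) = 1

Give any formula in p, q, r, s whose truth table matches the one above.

The 0-rows are (0,1,0,1), (0,1,1,0), (1,0,0,0), (1,0,1,0). Take each as a conjunction (¬p·q·¬r·s, ¬p·q·r·¬s, p·¬q·¬r·¬s, p·¬q·r·¬s), form their disjunction, and complement — that gives a formula that is 1 everywhere F is.

F(p, q, r, s) = NOT ((((((NOT p AND q) AND NOT r) AND s) OR (((NOT p AND q) AND r) AND NOT s)) OR (((p AND NOT q) AND NOT r) AND NOT s)) OR (((p AND NOT q) AND r) AND NOT s))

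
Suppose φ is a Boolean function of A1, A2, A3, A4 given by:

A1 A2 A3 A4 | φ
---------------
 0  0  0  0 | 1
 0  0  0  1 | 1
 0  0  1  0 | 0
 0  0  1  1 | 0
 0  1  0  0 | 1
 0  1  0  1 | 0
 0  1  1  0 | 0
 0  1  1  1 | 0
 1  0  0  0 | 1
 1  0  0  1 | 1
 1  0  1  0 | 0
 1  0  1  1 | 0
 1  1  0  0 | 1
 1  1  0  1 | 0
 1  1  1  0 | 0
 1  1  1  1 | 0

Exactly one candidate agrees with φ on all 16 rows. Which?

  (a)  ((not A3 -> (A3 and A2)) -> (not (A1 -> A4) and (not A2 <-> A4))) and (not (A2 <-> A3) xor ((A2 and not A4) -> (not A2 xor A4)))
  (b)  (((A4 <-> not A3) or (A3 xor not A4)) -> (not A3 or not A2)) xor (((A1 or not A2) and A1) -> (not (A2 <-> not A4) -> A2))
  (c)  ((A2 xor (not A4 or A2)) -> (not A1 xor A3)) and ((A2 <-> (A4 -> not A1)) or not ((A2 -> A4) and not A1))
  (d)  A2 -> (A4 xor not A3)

a

(b): at (0,0,0,0) it gives 0, but φ = 1 — eliminated.
(c): at (0,0,0,0) it gives 0, but φ = 1 — eliminated.
(d): at (0,0,1,0) it gives 1, but φ = 0 — eliminated.
Only (a) survives; checking it on all 16 rows confirms it matches φ.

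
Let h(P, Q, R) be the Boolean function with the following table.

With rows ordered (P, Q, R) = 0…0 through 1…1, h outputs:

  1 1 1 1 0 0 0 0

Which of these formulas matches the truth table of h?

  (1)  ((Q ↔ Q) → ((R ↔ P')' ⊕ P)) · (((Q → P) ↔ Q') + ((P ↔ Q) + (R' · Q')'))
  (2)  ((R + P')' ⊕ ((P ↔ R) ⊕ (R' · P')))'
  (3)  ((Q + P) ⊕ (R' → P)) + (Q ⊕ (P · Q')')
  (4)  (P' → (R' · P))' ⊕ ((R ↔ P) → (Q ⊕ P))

2

(1): at (0,0,1) it gives 0, but h = 1 — eliminated.
(3): at (0,1,1) it gives 0, but h = 1 — eliminated.
(4): at (0,0,1) it gives 0, but h = 1 — eliminated.
That leaves (2). Evaluating it on every row reproduces the table of h exactly.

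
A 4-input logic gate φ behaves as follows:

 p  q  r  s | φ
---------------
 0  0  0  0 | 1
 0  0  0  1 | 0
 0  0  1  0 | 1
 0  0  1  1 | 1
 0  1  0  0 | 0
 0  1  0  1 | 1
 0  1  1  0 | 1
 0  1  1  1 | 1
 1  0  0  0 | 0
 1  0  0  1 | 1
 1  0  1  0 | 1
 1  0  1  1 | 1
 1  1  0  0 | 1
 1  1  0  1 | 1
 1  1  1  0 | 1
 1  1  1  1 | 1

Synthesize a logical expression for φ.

φ(p, q, r, s) = ~(((((~p & ~q) & ~r) & s) | (((~p & q) & ~r) & ~s)) | (((p & ~q) & ~r) & ~s))

The 0-rows are (0,0,0,1), (0,1,0,0), (1,0,0,0). Take each as a conjunction (¬p·¬q·¬r·s, ¬p·q·¬r·¬s, p·¬q·¬r·¬s), form their disjunction, and complement — that gives a formula that is 1 everywhere φ is.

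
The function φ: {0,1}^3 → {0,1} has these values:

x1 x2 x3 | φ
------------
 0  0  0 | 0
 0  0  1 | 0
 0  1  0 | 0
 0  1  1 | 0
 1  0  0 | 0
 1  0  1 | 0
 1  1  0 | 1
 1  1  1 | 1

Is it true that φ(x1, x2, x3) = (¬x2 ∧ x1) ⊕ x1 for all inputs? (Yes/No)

Check the formula against φ row by row:
  x1=0, x2=0, x3=0: formula gives 0, φ = 0 ✓
  x1=0, x2=0, x3=1: formula gives 0, φ = 0 ✓
  x1=0, x2=1, x3=0: formula gives 0, φ = 0 ✓
  x1=0, x2=1, x3=1: formula gives 0, φ = 0 ✓
  x1=1, x2=0, x3=0: formula gives 0, φ = 0 ✓
  … (the remaining 3 rows also agree.)
Every row agrees, so the formula is equivalent.

Yes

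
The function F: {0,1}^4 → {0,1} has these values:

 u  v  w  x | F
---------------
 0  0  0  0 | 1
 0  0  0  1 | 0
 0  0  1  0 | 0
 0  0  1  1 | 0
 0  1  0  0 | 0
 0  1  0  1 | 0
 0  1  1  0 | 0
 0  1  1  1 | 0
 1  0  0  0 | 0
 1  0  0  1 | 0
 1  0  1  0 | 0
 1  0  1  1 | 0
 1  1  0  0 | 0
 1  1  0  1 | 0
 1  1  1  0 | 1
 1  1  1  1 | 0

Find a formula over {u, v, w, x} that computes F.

Collect the rows where F=1 — (0,0,0,0), (1,1,1,0) — and write one minterm per row: ¬u·¬v·¬w·¬x, u·v·w·¬x. Their union (logical OR) reproduces the table exactly.

F(u, v, w, x) = (((not u and not v) and not w) and not x) or (((u and v) and w) and not x)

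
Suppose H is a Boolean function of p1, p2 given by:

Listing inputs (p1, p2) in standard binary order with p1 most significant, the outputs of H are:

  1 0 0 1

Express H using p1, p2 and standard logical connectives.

The output is 1 exactly when an even number of inputs are 1 — the complement of 2-way XOR.

H(p1, p2) = (p1 ⊕ p2)'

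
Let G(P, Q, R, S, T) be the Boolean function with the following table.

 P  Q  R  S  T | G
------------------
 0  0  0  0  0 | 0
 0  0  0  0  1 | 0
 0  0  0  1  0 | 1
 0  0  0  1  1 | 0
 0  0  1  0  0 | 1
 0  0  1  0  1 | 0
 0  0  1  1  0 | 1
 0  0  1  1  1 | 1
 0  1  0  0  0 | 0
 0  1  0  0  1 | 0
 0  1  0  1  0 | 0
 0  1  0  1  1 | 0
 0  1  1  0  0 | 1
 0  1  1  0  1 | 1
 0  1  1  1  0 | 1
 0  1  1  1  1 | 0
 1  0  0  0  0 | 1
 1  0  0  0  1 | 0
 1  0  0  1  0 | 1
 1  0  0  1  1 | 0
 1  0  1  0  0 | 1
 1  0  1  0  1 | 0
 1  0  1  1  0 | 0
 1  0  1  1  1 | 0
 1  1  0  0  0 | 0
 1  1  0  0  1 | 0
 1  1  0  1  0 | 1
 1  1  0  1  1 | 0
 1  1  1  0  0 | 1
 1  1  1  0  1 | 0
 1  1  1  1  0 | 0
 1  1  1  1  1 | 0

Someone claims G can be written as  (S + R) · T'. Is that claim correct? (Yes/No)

Check the formula against G row by row:
  P=0, Q=0, R=0, S=0, T=0: formula gives 0, G = 0 ✓
  P=0, Q=0, R=0, S=0, T=1: formula gives 0, G = 0 ✓
  P=0, Q=0, R=0, S=1, T=0: formula gives 1, G = 1 ✓
  P=0, Q=0, R=0, S=1, T=1: formula gives 0, G = 0 ✓
  …
  P=0, Q=0, R=1, S=1, T=1: formula gives 0, but G = 1 ✗
Since they disagree at (0,0,1,1,1), the expression is not a correct formula for G.

No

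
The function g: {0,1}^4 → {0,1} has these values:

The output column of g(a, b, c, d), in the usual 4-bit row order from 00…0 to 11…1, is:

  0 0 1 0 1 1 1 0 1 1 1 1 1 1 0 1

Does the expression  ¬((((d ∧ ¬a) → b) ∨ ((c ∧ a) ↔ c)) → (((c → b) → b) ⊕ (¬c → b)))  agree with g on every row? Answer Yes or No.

Test each input against both g and the formula:
  a=0, b=0, c=0, d=0: formula gives 1, but g = 0 ✗
Row (0,0,0,0) is a counterexample, so the formula is not equivalent to g.

No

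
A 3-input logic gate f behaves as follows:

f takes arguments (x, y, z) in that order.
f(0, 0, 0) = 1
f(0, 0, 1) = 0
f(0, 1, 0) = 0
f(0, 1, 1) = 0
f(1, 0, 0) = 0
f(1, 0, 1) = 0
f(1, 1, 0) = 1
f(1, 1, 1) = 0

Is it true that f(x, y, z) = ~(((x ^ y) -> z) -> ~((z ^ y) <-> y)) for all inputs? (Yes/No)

Yes

Check the formula against f row by row:
  x=0, y=0, z=0: formula gives 1, f = 1 ✓
  x=0, y=0, z=1: formula gives 0, f = 0 ✓
  x=0, y=1, z=0: formula gives 0, f = 0 ✓
  x=0, y=1, z=1: formula gives 0, f = 0 ✓
  x=1, y=0, z=0: formula gives 0, f = 0 ✓
  …and likewise for the remaining 3 rows.
No disagreement on any input; they are logically equivalent.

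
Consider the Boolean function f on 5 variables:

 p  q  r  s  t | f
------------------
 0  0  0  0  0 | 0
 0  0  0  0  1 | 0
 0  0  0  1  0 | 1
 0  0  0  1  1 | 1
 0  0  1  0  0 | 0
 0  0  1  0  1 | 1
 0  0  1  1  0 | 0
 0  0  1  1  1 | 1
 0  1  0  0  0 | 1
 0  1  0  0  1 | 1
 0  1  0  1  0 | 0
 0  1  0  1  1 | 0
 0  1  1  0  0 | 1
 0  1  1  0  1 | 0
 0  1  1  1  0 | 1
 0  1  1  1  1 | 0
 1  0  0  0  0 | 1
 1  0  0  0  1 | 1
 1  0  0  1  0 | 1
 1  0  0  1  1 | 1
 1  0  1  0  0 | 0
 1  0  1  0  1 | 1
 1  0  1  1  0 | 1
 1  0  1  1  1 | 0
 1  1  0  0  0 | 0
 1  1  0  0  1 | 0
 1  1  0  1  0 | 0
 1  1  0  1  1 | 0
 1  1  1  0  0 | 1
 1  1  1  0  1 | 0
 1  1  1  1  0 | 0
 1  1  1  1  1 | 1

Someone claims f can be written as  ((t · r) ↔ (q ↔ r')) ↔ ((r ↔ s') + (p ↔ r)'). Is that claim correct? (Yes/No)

Yes

Check the formula against f row by row:
  p=0, q=0, r=0, s=0, t=0: formula gives 0, f = 0 ✓
  p=0, q=0, r=0, s=0, t=1: formula gives 0, f = 0 ✓
  p=0, q=0, r=0, s=1, t=0: formula gives 1, f = 1 ✓
  p=0, q=0, r=0, s=1, t=1: formula gives 1, f = 1 ✓
  …and likewise for the remaining 28 rows.
No disagreement on any input; they are logically equivalent.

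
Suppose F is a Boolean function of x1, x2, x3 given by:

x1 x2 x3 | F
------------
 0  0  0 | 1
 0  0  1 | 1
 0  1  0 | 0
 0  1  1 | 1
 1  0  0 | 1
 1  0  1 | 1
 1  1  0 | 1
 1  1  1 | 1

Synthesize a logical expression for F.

Only row (0,1,0) gives 0. So F is 1 everywhere except there — the complement of the minterm ¬x1·x2·¬x3.

F(x1, x2, x3) = ¬((¬x1 ∧ x2) ∧ ¬x3)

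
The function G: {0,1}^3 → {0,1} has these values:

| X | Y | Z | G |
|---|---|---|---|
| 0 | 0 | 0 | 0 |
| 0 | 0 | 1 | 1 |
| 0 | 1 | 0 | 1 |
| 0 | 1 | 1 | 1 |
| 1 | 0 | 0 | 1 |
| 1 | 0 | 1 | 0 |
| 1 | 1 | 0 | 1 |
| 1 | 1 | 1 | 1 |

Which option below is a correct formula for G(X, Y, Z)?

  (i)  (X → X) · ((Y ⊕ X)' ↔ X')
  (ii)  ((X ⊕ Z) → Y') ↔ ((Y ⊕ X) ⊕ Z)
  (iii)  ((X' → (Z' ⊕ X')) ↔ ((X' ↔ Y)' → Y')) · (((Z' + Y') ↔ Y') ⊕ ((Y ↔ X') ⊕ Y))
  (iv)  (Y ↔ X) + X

ii

(i): at (0,0,0) it gives 1, but G = 0 — eliminated.
(iii): at (0,1,0) it gives 0, but G = 1 — eliminated.
(iv): at (0,0,0) it gives 1, but G = 0 — eliminated.
That leaves (ii). Evaluating it on every row reproduces the table of G exactly.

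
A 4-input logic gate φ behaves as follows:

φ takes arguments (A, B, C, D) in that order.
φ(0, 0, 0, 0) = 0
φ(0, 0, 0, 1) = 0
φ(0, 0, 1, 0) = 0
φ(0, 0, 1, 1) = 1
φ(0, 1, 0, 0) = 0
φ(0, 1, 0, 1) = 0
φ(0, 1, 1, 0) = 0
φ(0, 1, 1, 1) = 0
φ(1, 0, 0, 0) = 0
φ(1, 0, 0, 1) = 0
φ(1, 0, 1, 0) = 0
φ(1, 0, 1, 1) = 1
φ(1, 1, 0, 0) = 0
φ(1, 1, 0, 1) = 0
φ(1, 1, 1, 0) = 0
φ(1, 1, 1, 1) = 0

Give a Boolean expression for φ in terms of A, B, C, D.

φ(A, B, C, D) = (((NOT A AND NOT B) AND C) AND D) OR (((A AND NOT B) AND C) AND D)

Collect the rows where φ=1 — (0,0,1,1), (1,0,1,1) — and write one minterm per row: ¬A·¬B·C·D, A·¬B·C·D. Their union (logical OR) reproduces the table exactly.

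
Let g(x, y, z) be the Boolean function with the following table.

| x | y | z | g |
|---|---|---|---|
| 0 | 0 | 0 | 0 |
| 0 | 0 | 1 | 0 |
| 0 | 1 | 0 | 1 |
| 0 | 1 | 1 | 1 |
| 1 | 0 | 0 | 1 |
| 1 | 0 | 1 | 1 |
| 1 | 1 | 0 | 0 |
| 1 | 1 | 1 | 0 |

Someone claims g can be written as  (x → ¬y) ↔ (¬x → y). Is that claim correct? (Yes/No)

Check the formula against g row by row:
  x=0, y=0, z=0: formula gives 0, g = 0 ✓
  x=0, y=0, z=1: formula gives 0, g = 0 ✓
  x=0, y=1, z=0: formula gives 1, g = 1 ✓
  x=0, y=1, z=1: formula gives 1, g = 1 ✓
  x=1, y=0, z=0: formula gives 1, g = 1 ✓
  …and likewise for the remaining 3 rows.
No disagreement on any input; they are logically equivalent.

Yes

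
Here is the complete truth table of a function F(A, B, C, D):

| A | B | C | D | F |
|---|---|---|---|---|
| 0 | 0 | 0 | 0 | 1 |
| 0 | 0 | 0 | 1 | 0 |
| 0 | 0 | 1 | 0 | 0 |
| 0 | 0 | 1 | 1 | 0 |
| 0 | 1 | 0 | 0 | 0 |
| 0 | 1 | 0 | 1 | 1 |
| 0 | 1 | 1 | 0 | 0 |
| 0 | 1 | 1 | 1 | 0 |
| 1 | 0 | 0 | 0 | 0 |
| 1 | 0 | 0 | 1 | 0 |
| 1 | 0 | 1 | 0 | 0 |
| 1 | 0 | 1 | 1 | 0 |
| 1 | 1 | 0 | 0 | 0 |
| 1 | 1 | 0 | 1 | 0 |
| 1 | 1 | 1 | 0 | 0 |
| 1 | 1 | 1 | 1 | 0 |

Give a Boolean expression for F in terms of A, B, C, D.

F(A, B, C, D) = (((¬A ∧ ¬B) ∧ ¬C) ∧ ¬D) ∨ (((¬A ∧ B) ∧ ¬C) ∧ D)

Collect the rows where F=1 — (0,0,0,0), (0,1,0,1) — and write one minterm per row: ¬A·¬B·¬C·¬D, ¬A·B·¬C·D. Their union (logical OR) reproduces the table exactly.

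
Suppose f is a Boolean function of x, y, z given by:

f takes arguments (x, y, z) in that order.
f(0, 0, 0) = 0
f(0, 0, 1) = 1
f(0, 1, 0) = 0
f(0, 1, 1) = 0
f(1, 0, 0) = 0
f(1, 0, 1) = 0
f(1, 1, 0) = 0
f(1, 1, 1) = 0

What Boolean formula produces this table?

Only row (0,0,1) gives 1. That row's minterm ¬x·¬y·z is f directly.

f(x, y, z) = (NOT x AND NOT y) AND z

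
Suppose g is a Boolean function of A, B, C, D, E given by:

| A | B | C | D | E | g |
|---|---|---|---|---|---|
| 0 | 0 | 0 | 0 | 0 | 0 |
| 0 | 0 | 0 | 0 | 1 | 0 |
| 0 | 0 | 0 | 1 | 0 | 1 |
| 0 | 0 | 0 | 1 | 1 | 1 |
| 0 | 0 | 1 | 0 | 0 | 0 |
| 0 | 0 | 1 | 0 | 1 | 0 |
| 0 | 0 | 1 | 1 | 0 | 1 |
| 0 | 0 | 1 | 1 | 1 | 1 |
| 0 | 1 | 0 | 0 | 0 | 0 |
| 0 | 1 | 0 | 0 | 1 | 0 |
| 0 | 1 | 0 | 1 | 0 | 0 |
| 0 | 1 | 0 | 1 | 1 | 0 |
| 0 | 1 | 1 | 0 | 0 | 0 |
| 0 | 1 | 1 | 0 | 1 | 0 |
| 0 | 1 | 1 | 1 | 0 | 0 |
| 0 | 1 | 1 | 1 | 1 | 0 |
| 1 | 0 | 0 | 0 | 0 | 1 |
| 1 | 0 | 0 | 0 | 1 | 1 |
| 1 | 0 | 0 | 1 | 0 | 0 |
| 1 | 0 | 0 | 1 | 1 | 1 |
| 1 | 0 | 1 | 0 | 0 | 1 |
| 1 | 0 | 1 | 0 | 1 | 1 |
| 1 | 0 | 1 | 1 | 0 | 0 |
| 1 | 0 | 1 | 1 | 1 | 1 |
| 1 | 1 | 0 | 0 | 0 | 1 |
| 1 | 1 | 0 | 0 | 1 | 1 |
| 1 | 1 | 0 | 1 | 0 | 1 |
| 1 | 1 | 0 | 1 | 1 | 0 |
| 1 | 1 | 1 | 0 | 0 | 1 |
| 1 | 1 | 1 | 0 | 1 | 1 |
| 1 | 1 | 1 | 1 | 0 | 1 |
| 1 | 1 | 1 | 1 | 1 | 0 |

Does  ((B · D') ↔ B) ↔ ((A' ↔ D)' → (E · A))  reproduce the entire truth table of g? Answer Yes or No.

Check the formula against g row by row:
  A=0, B=0, C=0, D=0, E=0: formula gives 0, g = 0 ✓
  A=0, B=0, C=0, D=0, E=1: formula gives 0, g = 0 ✓
  A=0, B=0, C=0, D=1, E=0: formula gives 1, g = 1 ✓
  A=0, B=0, C=0, D=1, E=1: formula gives 1, g = 1 ✓
  …and likewise for the remaining 28 rows.
No disagreement on any input; they are logically equivalent.

Yes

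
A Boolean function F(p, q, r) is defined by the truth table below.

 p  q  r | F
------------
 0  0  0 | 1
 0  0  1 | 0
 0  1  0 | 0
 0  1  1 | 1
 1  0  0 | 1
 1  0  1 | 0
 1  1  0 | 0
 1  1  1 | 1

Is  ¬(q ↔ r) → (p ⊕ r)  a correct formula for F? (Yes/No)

No

Check the formula against F row by row:
  p=0, q=0, r=0: formula gives 1, F = 1 ✓
  p=0, q=0, r=1: formula gives 1, but F = 0 ✗
A single disagreement suffices: at (0,0,1) they differ, so the formula does not compute F.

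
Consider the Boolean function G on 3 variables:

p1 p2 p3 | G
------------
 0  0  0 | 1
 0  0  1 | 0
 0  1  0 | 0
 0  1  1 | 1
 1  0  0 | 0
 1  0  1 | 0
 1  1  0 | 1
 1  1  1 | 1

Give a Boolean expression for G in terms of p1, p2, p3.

G(p1, p2, p3) = ((((¬p1 ∧ ¬p2) ∧ ¬p3) ∨ ((¬p1 ∧ p2) ∧ p3)) ∨ ((p1 ∧ p2) ∧ ¬p3)) ∨ ((p1 ∧ p2) ∧ p3)

The 1-rows are (0,0,0), (0,1,1), (1,1,0), (1,1,1). Each contributes one minterm — ¬p1·¬p2·¬p3; ¬p1·p2·p3; p1·p2·¬p3; p1·p2·p3 — and their disjunction is a sum-of-products form of G.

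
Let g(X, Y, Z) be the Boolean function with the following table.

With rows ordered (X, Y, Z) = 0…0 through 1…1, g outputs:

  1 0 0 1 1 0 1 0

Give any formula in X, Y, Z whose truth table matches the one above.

g(X, Y, Z) = ((((NOT X AND NOT Y) AND NOT Z) OR ((NOT X AND Y) AND Z)) OR ((X AND NOT Y) AND NOT Z)) OR ((X AND Y) AND NOT Z)

Collect the rows where g=1 — (0,0,0), (0,1,1), (1,0,0), (1,1,0) — and write one minterm per row: ¬X·¬Y·¬Z, ¬X·Y·Z, X·¬Y·¬Z, X·Y·¬Z. Their union (logical OR) reproduces the table exactly.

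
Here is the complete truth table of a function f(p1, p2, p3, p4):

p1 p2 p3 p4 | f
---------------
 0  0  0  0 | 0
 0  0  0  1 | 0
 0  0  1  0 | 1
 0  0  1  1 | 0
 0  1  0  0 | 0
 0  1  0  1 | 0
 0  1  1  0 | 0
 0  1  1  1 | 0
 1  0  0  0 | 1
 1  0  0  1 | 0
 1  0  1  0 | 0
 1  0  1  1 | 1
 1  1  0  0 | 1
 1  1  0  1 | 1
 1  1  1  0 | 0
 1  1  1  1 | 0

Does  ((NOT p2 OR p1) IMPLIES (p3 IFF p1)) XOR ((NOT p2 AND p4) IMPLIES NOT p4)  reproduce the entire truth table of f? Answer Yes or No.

Check the formula against f row by row:
  p1=0, p2=0, p3=0, p4=0: formula gives 0, f = 0 ✓
  p1=0, p2=0, p3=0, p4=1: formula gives 1, but f = 0 ✗
Since they disagree at (0,0,0,1), the expression is not a correct formula for f.

No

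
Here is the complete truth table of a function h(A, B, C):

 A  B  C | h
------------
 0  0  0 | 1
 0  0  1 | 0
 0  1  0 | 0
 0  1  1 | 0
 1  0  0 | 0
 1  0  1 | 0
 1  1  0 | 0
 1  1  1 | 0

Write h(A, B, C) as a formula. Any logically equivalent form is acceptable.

h(A, B, C) = not ((A or B) or C)

The output is 1 only when every input is 0 — NOR of all inputs.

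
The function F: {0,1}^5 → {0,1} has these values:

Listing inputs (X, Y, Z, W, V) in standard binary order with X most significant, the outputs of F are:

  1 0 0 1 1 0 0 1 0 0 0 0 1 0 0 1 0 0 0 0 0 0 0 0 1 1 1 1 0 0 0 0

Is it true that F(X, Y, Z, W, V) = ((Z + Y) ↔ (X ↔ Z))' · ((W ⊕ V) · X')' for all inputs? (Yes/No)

Check the formula against F row by row:
  X=0, Y=0, Z=0, W=0, V=0: formula gives 1, F = 1 ✓
  X=0, Y=0, Z=0, W=0, V=1: formula gives 0, F = 0 ✓
  X=0, Y=0, Z=0, W=1, V=0: formula gives 0, F = 0 ✓
  X=0, Y=0, Z=0, W=1, V=1: formula gives 1, F = 1 ✓
  … (the remaining 28 rows also agree.)
Every row agrees, so the formula is equivalent.

Yes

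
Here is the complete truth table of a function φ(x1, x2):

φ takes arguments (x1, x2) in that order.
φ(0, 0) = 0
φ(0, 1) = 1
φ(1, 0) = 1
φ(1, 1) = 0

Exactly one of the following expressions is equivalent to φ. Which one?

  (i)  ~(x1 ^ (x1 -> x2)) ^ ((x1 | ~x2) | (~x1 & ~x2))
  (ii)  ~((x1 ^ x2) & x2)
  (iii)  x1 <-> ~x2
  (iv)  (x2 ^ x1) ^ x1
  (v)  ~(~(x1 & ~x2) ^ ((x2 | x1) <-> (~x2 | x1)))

(i) disagrees with φ on (0,0) (formula → 1, table → 0); rule it out.
(ii) disagrees with φ on (0,0) (formula → 1, table → 0); rule it out.
(iv) disagrees with φ on (1,0) (formula → 0, table → 1); rule it out.
(v) disagrees with φ on (0,1) (formula → 0, table → 1); rule it out.
That leaves (iii). Evaluating it on every row reproduces the table of φ exactly.

iii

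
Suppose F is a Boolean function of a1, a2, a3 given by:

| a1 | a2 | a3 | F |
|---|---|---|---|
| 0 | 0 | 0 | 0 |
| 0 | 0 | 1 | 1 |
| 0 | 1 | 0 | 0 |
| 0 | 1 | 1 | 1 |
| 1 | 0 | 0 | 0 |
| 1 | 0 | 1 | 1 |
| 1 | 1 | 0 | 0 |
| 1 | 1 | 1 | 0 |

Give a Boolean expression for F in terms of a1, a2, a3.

F=1 on 3 inputs: (0,0,1), (0,1,1), (1,0,1). Reading each as a conjunction of literals (¬a1·¬a2·a3, ¬a1·a2·a3, a1·¬a2·a3) and taking the OR gives the canonical DNF.

F(a1, a2, a3) = (((¬a1 ∧ ¬a2) ∧ a3) ∨ ((¬a1 ∧ a2) ∧ a3)) ∨ ((a1 ∧ ¬a2) ∧ a3)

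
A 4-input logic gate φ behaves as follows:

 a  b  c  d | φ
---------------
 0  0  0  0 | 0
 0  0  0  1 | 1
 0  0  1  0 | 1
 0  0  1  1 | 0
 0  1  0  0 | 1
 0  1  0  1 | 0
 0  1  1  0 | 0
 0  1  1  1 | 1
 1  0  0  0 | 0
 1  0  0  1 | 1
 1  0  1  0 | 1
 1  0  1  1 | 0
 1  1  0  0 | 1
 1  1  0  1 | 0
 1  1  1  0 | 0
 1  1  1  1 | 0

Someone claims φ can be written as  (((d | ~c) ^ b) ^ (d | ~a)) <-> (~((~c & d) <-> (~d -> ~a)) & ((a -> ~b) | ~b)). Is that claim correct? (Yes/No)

Yes

Evaluate (((d | ~c) ^ b) ^ (d | ~a)) <-> (~((~c & d) <-> (~d -> ~a)) & ((a -> ~b) | ~b)) on each row and compare to φ:
  a=0, b=0, c=0, d=0: formula gives 0, φ = 0 ✓
  a=0, b=0, c=0, d=1: formula gives 1, φ = 1 ✓
  a=0, b=0, c=1, d=0: formula gives 1, φ = 1 ✓
  a=0, b=0, c=1, d=1: formula gives 0, φ = 0 ✓
  …and likewise for the remaining 12 rows.
All 16 rows match — the expression computes φ exactly.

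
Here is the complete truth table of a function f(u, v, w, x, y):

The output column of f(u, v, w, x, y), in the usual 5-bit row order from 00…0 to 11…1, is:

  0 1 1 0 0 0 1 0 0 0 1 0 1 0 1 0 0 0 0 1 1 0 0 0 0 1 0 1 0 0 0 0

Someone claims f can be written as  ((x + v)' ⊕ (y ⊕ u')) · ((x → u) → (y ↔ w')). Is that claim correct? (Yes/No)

Check the formula against f row by row:
  u=0, v=0, w=0, x=0, y=0: formula gives 0, f = 0 ✓
  u=0, v=0, w=0, x=0, y=1: formula gives 1, f = 1 ✓
  u=0, v=0, w=0, x=1, y=0: formula gives 1, f = 1 ✓
  u=0, v=0, w=0, x=1, y=1: formula gives 0, f = 0 ✓
  … (the remaining 28 rows also agree.)
No disagreement on any input; they are logically equivalent.

Yes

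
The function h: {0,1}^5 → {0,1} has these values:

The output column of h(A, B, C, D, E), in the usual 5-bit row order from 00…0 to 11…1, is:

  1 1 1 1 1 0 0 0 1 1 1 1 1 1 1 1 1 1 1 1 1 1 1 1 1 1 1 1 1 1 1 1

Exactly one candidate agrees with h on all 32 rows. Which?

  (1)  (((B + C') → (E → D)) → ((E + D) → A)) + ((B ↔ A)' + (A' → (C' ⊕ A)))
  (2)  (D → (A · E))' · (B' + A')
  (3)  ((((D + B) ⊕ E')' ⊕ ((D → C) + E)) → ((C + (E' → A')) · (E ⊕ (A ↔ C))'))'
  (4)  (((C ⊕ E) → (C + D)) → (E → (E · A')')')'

1

(2): at (0,0,0,0,0) it gives 0, but h = 1 — eliminated.
(3): at (0,0,0,0,1) it gives 0, but h = 1 — eliminated.
(4): at (0,0,0,0,1) it gives 0, but h = 1 — eliminated.
Only (1) survives; checking it on all 32 rows confirms it matches h.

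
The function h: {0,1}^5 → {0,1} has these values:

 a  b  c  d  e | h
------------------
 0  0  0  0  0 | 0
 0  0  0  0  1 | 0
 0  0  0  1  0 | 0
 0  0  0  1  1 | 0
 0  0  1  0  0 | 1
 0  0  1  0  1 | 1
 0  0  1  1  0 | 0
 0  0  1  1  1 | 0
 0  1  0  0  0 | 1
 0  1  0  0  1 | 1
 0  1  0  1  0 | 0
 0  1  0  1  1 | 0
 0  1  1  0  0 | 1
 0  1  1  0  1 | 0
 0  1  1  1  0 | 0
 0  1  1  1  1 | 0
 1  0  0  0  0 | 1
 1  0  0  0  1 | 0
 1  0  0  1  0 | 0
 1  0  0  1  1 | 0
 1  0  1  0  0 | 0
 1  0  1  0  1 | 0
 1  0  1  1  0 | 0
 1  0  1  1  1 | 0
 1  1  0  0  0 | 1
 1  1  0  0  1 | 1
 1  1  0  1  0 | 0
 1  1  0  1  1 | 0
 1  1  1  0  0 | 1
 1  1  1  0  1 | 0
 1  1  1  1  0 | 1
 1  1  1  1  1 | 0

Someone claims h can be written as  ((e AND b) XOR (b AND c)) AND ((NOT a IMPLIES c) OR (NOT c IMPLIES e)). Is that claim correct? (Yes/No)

Check the formula against h row by row:
  a=0, b=0, c=0, d=0, e=0: formula gives 0, h = 0 ✓
  a=0, b=0, c=0, d=0, e=1: formula gives 0, h = 0 ✓
  a=0, b=0, c=0, d=1, e=0: formula gives 0, h = 0 ✓
  a=0, b=0, c=0, d=1, e=1: formula gives 0, h = 0 ✓
  a=0, b=0, c=1, d=0, e=0: formula gives 0, but h = 1 ✗
Since they disagree at (0,0,1,0,0), the expression is not a correct formula for h.

No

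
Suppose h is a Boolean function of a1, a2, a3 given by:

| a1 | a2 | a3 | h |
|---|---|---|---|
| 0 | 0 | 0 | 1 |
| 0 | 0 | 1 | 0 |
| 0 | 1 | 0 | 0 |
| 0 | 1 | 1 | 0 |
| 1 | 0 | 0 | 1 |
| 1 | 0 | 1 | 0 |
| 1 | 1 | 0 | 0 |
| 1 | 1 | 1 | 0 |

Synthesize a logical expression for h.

The 1-rows are (0,0,0), (1,0,0). Each contributes one minterm — ¬a1·¬a2·¬a3; a1·¬a2·¬a3 — and their disjunction is a sum-of-products form of h.

h(a1, a2, a3) = ((~a1 & ~a2) & ~a3) | ((a1 & ~a2) & ~a3)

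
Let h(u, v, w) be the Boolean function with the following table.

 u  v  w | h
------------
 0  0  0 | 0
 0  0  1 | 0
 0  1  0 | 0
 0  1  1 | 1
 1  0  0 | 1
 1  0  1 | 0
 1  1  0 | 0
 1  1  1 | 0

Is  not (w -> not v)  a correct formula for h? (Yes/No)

Check the formula against h row by row:
  u=0, v=0, w=0: formula gives 0, h = 0 ✓
  u=0, v=0, w=1: formula gives 0, h = 0 ✓
  u=0, v=1, w=0: formula gives 0, h = 0 ✓
  u=0, v=1, w=1: formula gives 1, h = 1 ✓
  u=1, v=0, w=0: formula gives 0, but h = 1 ✗
A single disagreement suffices: at (1,0,0) they differ, so the formula does not compute h.

No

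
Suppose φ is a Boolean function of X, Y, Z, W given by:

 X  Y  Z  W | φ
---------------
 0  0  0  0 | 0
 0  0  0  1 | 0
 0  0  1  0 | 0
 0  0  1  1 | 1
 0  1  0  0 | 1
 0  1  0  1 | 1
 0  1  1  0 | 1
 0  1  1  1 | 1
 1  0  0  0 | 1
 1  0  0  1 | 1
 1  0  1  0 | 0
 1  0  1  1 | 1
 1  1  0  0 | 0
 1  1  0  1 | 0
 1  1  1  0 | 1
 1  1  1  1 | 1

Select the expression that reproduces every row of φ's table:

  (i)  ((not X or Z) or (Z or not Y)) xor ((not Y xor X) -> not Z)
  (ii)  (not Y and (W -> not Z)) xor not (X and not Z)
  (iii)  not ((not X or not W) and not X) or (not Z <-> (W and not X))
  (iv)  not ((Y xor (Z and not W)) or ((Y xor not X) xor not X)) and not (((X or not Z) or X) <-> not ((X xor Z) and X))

(i) fails at (0,0,1,0): the formula yields 1, φ is 0.
(iii) fails at (0,0,0,1): the formula yields 1, φ is 0.
(iv) fails at (0,1,0,0): the formula yields 0, φ is 1.
That leaves (ii). Evaluating it on every row reproduces the table of φ exactly.

ii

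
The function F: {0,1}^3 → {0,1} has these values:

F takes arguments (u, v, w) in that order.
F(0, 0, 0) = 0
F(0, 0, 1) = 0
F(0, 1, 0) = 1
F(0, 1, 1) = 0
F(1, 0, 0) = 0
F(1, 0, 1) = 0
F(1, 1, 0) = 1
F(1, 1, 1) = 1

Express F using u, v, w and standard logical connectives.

Collect the rows where F=1 — (0,1,0), (1,1,0), (1,1,1) — and write one minterm per row: ¬u·v·¬w, u·v·¬w, u·v·w. Their union (logical OR) reproduces the table exactly.

F(u, v, w) = (((u' · v) · w') + ((u · v) · w')) + ((u · v) · w)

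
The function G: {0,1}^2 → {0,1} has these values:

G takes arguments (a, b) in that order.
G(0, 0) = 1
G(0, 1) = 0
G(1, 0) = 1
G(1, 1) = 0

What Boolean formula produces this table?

G(a, b) = ¬b

The output is the negation of b.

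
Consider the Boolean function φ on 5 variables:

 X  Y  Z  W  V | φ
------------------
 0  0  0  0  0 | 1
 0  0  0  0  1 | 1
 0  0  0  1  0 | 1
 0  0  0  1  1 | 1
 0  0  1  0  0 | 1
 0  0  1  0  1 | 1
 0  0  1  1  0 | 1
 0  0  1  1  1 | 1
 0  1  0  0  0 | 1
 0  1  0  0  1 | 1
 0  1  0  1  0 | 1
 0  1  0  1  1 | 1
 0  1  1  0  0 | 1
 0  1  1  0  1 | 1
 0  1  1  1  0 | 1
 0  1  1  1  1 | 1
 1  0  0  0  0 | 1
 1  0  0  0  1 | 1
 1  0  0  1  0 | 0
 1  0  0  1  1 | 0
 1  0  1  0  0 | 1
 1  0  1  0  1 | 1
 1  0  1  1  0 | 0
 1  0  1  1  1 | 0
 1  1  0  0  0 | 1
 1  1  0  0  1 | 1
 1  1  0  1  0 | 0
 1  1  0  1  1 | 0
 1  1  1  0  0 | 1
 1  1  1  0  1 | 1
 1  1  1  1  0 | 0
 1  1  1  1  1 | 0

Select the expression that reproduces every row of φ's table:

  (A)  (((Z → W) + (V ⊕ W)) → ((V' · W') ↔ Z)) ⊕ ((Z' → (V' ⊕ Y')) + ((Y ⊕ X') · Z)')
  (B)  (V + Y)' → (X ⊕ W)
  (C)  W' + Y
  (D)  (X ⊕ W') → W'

(A): at (0,0,0,0,1) it gives 0, but φ = 1 — eliminated.
(B): at (0,0,0,0,0) it gives 0, but φ = 1 — eliminated.
(C): at (0,0,0,1,0) it gives 0, but φ = 1 — eliminated.
(D) is the remaining candidate, and it agrees with φ on all 32 inputs.

D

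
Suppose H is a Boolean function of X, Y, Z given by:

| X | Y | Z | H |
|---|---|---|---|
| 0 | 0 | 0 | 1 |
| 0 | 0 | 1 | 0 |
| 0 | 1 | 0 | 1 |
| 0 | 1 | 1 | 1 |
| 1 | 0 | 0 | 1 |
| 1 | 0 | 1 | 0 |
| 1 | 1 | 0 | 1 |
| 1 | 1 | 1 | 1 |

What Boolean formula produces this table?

H(X, Y, Z) = ¬(((¬X ∧ ¬Y) ∧ Z) ∨ ((X ∧ ¬Y) ∧ Z))

The 0-rows are (0,0,1), (1,0,1). Take each as a conjunction (¬X·¬Y·Z, X·¬Y·Z), form their disjunction, and complement — that gives a formula that is 1 everywhere H is.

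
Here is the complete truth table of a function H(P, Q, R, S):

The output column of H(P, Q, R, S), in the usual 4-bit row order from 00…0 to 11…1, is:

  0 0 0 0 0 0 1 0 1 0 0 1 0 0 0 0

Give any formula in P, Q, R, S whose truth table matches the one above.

H(P, Q, R, S) = ((((not P and Q) and R) and not S) or (((P and not Q) and not R) and not S)) or (((P and not Q) and R) and S)

The 1-rows are (0,1,1,0), (1,0,0,0), (1,0,1,1). Each contributes one minterm — ¬P·Q·R·¬S; P·¬Q·¬R·¬S; P·¬Q·R·S — and their disjunction is a sum-of-products form of H.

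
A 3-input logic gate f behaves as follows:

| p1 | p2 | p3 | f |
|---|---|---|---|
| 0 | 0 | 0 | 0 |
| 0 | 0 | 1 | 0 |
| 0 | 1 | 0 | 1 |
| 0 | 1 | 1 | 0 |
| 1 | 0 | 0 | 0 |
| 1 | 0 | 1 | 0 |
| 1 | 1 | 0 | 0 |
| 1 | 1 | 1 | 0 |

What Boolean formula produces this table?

Only row (0,1,0) gives 1. That row's minterm ¬p1·p2·¬p3 is f directly.

f(p1, p2, p3) = (¬p1 ∧ p2) ∧ ¬p3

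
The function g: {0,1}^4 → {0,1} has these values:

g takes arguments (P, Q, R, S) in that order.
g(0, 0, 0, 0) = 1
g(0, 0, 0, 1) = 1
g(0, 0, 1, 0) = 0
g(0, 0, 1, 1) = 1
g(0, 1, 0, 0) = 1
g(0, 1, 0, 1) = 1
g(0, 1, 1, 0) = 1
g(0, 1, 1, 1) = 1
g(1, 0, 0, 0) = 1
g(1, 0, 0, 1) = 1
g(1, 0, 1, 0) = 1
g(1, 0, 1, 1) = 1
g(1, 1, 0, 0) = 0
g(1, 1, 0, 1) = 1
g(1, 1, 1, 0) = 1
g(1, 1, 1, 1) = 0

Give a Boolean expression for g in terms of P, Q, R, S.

g(P, Q, R, S) = ~(((((~P & ~Q) & R) & ~S) | (((P & Q) & ~R) & ~S)) | (((P & Q) & R) & S))

There are just 3 zero rows: (0,0,1,0), (1,1,0,0), (1,1,1,1). Their minterms are ¬P·¬Q·R·¬S, P·Q·¬R·¬S, P·Q·R·S; the OR of those covers precisely the 0-outputs, and negating it yields g.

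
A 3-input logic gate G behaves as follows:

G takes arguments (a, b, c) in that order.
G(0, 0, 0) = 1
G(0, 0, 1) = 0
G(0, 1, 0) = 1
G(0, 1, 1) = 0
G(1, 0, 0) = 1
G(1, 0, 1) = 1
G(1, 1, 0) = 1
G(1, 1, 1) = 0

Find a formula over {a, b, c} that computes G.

G(a, b, c) = not ((((not a and not b) and c) or ((not a and b) and c)) or ((a and b) and c))

The 0-rows are (0,0,1), (0,1,1), (1,1,1). Take each as a conjunction (¬a·¬b·c, ¬a·b·c, a·b·c), form their disjunction, and complement — that gives a formula that is 1 everywhere G is.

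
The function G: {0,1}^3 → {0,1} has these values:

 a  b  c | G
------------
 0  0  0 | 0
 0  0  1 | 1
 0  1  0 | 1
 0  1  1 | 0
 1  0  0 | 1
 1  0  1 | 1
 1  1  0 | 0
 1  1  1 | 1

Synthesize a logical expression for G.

G(a, b, c) = ¬((((¬a ∧ ¬b) ∧ ¬c) ∨ ((¬a ∧ b) ∧ c)) ∨ ((a ∧ b) ∧ ¬c))

There are just 3 zero rows: (0,0,0), (0,1,1), (1,1,0). Their minterms are ¬a·¬b·¬c, ¬a·b·c, a·b·¬c; the OR of those covers precisely the 0-outputs, and negating it yields G.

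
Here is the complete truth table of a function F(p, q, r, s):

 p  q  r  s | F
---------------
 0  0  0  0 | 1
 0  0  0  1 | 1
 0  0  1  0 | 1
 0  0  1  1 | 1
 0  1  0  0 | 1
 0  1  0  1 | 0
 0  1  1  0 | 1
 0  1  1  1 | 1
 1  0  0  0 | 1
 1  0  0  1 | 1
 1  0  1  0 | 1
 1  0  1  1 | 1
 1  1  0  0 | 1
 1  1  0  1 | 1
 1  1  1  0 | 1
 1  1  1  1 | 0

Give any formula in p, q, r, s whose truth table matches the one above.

F(p, q, r, s) = ~((((~p & q) & ~r) & s) | (((p & q) & r) & s))

F is 0 on only 2 rows — (0,1,0,1), (1,1,1,1). Writing each as a minterm (¬p·q·¬r·s, p·q·r·s) and OR-ing them characterizes exactly where F=0, so F is the negation of that disjunction.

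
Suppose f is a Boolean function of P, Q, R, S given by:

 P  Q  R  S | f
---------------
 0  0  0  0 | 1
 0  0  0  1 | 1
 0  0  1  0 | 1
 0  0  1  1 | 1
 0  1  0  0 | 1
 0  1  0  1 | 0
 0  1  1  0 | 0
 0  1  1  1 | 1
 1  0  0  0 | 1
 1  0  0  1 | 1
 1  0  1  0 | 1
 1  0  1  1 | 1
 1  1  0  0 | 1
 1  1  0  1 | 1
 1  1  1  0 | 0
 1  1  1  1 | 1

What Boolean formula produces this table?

f(P, Q, R, S) = not (((((not P and Q) and not R) and S) or (((not P and Q) and R) and not S)) or (((P and Q) and R) and not S))

The 0-rows are (0,1,0,1), (0,1,1,0), (1,1,1,0). Take each as a conjunction (¬P·Q·¬R·S, ¬P·Q·R·¬S, P·Q·R·¬S), form their disjunction, and complement — that gives a formula that is 1 everywhere f is.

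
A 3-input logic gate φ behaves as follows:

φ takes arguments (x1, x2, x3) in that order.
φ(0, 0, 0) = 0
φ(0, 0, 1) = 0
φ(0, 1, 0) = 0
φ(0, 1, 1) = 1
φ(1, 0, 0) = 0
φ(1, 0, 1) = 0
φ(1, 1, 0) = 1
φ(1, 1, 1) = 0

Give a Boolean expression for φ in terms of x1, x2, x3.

The 1-rows are (0,1,1), (1,1,0). Each contributes one minterm — ¬x1·x2·x3; x1·x2·¬x3 — and their disjunction is a sum-of-products form of φ.

φ(x1, x2, x3) = ((¬x1 ∧ x2) ∧ x3) ∨ ((x1 ∧ x2) ∧ ¬x3)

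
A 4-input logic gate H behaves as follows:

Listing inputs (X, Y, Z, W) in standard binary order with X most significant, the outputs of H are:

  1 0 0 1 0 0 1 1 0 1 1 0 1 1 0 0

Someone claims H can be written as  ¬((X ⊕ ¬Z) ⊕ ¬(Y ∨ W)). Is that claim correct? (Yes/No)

Yes

Test each input against both H and the formula:
  X=0, Y=0, Z=0, W=0: formula gives 1, H = 1 ✓
  X=0, Y=0, Z=0, W=1: formula gives 0, H = 0 ✓
  X=0, Y=0, Z=1, W=0: formula gives 0, H = 0 ✓
  X=0, Y=0, Z=1, W=1: formula gives 1, H = 1 ✓
  … (the remaining 12 rows also agree.)
All 16 rows match — the expression computes H exactly.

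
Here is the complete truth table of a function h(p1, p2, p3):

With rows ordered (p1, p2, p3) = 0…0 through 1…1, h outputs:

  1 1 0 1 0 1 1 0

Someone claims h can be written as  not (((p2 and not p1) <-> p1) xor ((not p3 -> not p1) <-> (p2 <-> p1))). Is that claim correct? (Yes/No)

No

Evaluate not (((p2 and not p1) <-> p1) xor ((not p3 -> not p1) <-> (p2 <-> p1))) on each row and compare to h:
  p1=0, p2=0, p3=0: formula gives 1, h = 1 ✓
  p1=0, p2=0, p3=1: formula gives 1, h = 1 ✓
  p1=0, p2=1, p3=0: formula gives 1, but h = 0 ✗
Row (0,1,0) is a counterexample, so the formula is not equivalent to h.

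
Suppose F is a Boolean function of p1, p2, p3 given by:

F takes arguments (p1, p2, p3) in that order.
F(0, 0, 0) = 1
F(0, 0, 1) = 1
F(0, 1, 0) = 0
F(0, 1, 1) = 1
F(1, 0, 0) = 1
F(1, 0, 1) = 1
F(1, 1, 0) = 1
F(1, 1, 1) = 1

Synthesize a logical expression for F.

F(p1, p2, p3) = NOT ((NOT p1 AND p2) AND NOT p3)

F is 0 on exactly one input, (0,1,0), whose minterm is ¬p1·p2·¬p3. So F is the negation of that single conjunction.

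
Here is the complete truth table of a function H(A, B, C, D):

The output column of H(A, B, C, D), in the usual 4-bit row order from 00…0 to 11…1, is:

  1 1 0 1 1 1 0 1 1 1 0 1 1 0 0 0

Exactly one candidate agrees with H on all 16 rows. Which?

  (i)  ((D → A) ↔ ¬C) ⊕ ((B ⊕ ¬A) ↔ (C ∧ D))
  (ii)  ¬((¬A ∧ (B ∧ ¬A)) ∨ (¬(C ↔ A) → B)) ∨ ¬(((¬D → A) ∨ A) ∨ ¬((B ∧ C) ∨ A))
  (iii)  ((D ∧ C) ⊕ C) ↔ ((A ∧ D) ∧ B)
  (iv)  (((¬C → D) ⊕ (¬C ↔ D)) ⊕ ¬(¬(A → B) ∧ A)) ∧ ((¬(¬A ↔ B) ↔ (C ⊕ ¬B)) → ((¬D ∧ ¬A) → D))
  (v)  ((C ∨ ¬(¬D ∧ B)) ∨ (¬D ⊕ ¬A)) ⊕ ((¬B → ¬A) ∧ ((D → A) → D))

(i) fails at (0,0,0,1): the formula yields 0, H is 1.
(ii) fails at (0,0,0,0): the formula yields 0, H is 1.
(iv) fails at (0,0,0,0): the formula yields 0, H is 1.
(v) fails at (0,0,0,1): the formula yields 0, H is 1.
That leaves (iii). Evaluating it on every row reproduces the table of H exactly.

iii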